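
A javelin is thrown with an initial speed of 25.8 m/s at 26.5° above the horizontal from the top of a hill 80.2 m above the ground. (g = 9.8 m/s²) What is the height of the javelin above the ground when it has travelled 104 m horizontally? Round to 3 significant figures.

v_x = 25.8 cos 26.5° = 23.09 m/s, v_y0 = 25.8 sin 26.5° = 11.51 m/s.
Time to reach x = 104 m: t = x / v_x = 104 / 23.09 = 4.504 s.
y = 80.2 + v_y0 t − ½ g t² = 80.2 + 11.51×4.504 − 4.900×4.504² = 32.6 m.

32.6 m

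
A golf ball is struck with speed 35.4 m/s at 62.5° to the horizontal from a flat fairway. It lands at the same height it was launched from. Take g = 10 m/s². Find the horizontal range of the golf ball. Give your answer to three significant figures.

103 m

For level ground, R = v₀² sin(2θ) / g.
sin(2 × 62.5°) = sin 125.0° = 0.8192.
R = (35.4)² × 0.8192 / 10 = 103 m.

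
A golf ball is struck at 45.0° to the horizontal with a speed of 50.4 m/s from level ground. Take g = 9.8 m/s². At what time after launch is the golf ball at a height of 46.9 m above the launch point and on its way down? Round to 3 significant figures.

5.55 s

v_y0 = 50.4 sin 45.0° = 35.64 m/s.
Set y = v_y0 t − ½ g t² = 46.9: 4.900 t² − 35.64 t + 46.9 = 0.
t = [35.64 ± √(1270 − 919.2)] / 9.8 = (35.64 ± 18.73) / 9.8, giving t = 1.73 s or t = 5.55 s.
On the way down corresponds to the larger root: t = 5.55 s.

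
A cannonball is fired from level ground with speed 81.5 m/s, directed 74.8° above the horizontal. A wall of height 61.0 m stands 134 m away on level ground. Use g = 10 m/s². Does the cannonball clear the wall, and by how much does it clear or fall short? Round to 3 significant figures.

Yes — it clears the wall by 236 m.

v_x = 81.5 cos 74.8° = 21.37 m/s; v_y0 = 81.5 sin 74.8° = 78.65 m/s.
Time to reach the wall: t = 134 / 21.37 = 6.270 s.
Height at that point: y = 78.65×6.270 − 5.000×6.270² = 296.6 m.
That is 296.6 − 61.0 = 236 m above the top of the wall, so the cannonball clears it.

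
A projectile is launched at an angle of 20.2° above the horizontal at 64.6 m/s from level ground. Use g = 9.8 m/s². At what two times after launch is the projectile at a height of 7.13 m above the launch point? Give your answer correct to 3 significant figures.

v_y0 = 64.6 sin 20.2° = 22.31 m/s.
Set y = v_y0 t − ½ g t² = 7.13: 4.900 t² − 22.31 t + 7.13 = 0.
t = [22.31 ± √(497.7 − 139.7)] / 9.8 = (22.31 ± 18.92) / 9.8, giving t = 0.346 s or t = 4.21 s.
So the projectile is at 7.13 m at t = 0.346 s (rising) and t = 4.21 s (falling).

0.346 s and 4.21 s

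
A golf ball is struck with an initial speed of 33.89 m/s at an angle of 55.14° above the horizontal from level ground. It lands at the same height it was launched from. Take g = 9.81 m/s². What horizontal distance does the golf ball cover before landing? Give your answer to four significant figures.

109.8 m

Components: v_x = 33.89 cos 55.14° = 19.371 m/s, v_y = 33.89 sin 55.14° = 27.808 m/s.
Time of flight (same landing height): t = 2 v_y / g = 2 × 27.808 / 9.81 = 5.6693 s.
Range: R = v_x · t = 19.371 × 5.6693 = 109.8 m.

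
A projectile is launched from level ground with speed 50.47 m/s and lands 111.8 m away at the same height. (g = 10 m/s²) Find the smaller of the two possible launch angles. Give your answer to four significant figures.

Level-ground range: R = v₀² sin(2θ)/g ⇒ sin 2θ = R g / v₀² = 111.8×10/50.47² = 0.4389.
2θ = arcsin(0.4389) = 26.034° or 180° − 26.034° = 153.966°.
So θ = 13.02° or θ = 76.98°.

13.02°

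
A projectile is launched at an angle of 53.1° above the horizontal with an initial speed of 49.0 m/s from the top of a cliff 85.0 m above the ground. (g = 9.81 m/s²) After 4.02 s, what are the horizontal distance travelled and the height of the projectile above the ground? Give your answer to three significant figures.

v_x = 49.0 cos 53.1° = 29.42 m/s; v_y0 = 49.0 sin 53.1° = 39.18 m/s.
x = v_x t = 29.42 × 4.02 = 118 m.
y = 85.0 + v_y0 t − ½ g t² = 163 m.

x = 118 m, y = 163 m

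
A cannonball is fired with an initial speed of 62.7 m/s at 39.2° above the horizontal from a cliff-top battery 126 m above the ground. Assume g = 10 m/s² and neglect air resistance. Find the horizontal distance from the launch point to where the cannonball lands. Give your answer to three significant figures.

Components: v_x = 62.7 cos 39.2° = 48.59 m/s, v_y = 62.7 sin 39.2° = 39.63 m/s.
Vertical: 0 = 126 + 39.63 t − ½(10) t² ⇒ 5.000 t² − 39.63 t − 126 = 0.
t = [39.63 + √(1571 + 2520)] / 10.00 = 10.36 s.
Horizontal: R = v_x · t = 48.59 × 10.36 = 503 m.

503 m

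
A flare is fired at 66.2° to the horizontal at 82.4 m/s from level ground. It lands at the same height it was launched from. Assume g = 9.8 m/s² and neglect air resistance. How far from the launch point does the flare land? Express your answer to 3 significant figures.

For level ground, R = v₀² sin(2θ) / g.
sin(2 × 66.2°) = sin 132.4° = 0.7385.
R = (82.4)² × 0.7385 / 9.8 = 512 m.

512 m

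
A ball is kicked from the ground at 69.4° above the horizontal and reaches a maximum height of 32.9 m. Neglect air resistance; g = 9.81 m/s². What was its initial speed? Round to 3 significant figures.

At maximum height v_y = 0, so (v₀ sin θ)² = 2 g H.
v₀ sin 69.4° = √(2 × 9.81 × 32.9) = 25.41 m/s.
v₀ = 25.41 / sin 69.4° = 25.41 / 0.9361 = 27.1 m/s.

27.1 m/s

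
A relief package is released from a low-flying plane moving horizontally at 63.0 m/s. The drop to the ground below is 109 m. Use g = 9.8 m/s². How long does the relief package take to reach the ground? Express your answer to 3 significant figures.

The horizontal speed doesn't affect the fall. With v_y0 = 0, h = ½ g t².
t = √(2 × 109 / 9.8) = √22.24 = 4.72 s.

4.72 s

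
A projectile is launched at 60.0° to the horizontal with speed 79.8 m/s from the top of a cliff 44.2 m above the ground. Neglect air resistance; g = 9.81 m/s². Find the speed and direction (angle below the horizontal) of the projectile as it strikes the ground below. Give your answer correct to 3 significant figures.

85.1 m/s at 62.0° below the horizontal

v_x = 79.8 cos 60.0° = 39.90 m/s (constant).
|v_y| at impact = √((69.11)² + 2×9.81×44.2) = 75.12 m/s.
Speed = √(39.90² + 75.12²) = 85.1 m/s; angle = arctan(75.12/39.90) = 62.0° below horizontal.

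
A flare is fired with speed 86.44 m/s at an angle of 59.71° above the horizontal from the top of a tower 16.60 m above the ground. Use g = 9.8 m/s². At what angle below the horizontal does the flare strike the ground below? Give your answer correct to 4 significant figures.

60.41°

v_x = 86.44 cos 59.71° = 43.598 m/s.
At impact |v_y| = √(v_y0² + 2 g h) = √(74.640² + 2×9.8×16.60) = 76.789 m/s.
Angle below horizontal = arctan(|v_y| / v_x) = arctan(76.789 / 43.598) = 60.41°.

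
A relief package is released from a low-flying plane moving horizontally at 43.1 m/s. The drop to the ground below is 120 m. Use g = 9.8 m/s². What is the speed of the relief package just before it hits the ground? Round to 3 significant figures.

64.9 m/s

Fall time: t = √(2 × 120 / 9.8) = 4.949 s.
At impact: v_x = 43.1 m/s (unchanged), v_y = g t = 9.8 × 4.949 = 48.50 m/s.
Speed = √(v_x² + v_y²) = √(1858 + 2352) = 64.9 m/s.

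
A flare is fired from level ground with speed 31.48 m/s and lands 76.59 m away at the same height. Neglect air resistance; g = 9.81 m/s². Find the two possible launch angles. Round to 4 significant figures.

24.65° and 65.35°

Level-ground range: R = v₀² sin(2θ)/g ⇒ sin 2θ = R g / v₀² = 76.59×9.81/31.48² = 0.7582.
2θ = arcsin(0.7582) = 49.306° or 180° − 49.306° = 130.694°.
So θ = 24.65° or θ = 65.35°.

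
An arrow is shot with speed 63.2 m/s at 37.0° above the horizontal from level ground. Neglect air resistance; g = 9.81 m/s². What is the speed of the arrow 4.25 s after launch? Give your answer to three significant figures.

50.6 m/s

v_x = 63.2 cos 37.0° = 50.47 m/s (constant).
v_y(t) = 63.2 sin 37.0° − g t = 38.03 − 9.81 × 4.25 = -3.663 m/s.
Speed = √(v_x² + v_y²) = √(2547 + 13.42) = 50.6 m/s.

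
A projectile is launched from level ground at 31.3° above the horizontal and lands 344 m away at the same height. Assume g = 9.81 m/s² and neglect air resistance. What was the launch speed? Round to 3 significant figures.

On level ground, R = v₀² sin(2θ) / g, so v₀ = √(R g / sin 2θ).
sin(2 × 31.3°) = 0.8878.
v₀ = √(344 × 9.81 / 0.8878) = √3801 = 61.7 m/s.

61.7 m/s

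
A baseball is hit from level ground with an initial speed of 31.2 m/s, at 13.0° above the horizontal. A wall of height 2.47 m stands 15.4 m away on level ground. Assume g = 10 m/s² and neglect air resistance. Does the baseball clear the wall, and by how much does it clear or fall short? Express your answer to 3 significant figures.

No — it falls 0.198 m short of clearing the wall.

v_x = 31.2 cos 13.0° = 30.40 m/s; v_y0 = 31.2 sin 13.0° = 7.018 m/s.
Time to reach the wall: t = 15.4 / 30.40 = 0.5066 s.
Height at that point: y = 7.018×0.5066 − 5.000×0.5066² = 2.272 m.
That is 2.47 − 2.272 = 0.198 m below the top of the wall, so the baseball does not clear it.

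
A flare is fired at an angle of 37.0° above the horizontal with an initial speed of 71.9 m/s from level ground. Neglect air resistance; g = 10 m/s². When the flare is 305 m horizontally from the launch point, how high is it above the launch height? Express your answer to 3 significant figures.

88.8 m

v_x = 71.9 cos 37.0° = 57.42 m/s, v_y0 = 71.9 sin 37.0° = 43.27 m/s.
Time to reach x = 305 m: t = x / v_x = 305 / 57.42 = 5.312 s.
y = v_y0 t − ½ g t² = 43.27×5.312 − 5.000×5.312² = 88.8 m.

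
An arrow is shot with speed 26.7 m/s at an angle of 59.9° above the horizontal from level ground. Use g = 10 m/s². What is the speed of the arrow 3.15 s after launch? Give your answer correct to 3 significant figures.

15.8 m/s

v_x = 26.7 cos 59.9° = 13.39 m/s (constant).
v_y(t) = 26.7 sin 59.9° − g t = 23.10 − 10 × 3.15 = -8.400 m/s.
Speed = √(v_x² + v_y²) = √(179.3 + 70.56) = 15.8 m/s.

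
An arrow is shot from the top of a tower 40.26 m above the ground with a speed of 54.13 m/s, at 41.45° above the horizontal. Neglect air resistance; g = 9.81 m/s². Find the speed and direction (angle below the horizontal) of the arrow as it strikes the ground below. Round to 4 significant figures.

60.99 m/s at 48.30° below the horizontal

v_x = 54.13 cos 41.45° = 40.572 m/s (constant).
|v_y| at impact = √((35.832)² + 2×9.81×40.26) = 45.539 m/s.
Speed = √(40.572² + 45.539²) = 60.99 m/s; angle = arctan(45.539/40.572) = 48.30° below horizontal.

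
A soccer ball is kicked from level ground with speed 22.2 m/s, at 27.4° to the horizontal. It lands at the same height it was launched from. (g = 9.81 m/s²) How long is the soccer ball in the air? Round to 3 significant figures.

2.08 s

Vertical component: v_y = 22.2 sin 27.4° = 10.22 m/s.
For a projectile landing at launch height, time of flight is t = 2 v_y / g = 2 × 10.22 / 9.81 = 2.08 s.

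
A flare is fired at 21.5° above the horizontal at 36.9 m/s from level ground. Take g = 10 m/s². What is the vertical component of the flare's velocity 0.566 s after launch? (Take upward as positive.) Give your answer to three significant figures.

Initial vertical component: v_y0 = 36.9 sin 21.5° = 13.52 m/s.
v_y(t) = v_y0 − g t = 13.52 − 10 × 0.566 = 7.86 m/s.

7.86 m/s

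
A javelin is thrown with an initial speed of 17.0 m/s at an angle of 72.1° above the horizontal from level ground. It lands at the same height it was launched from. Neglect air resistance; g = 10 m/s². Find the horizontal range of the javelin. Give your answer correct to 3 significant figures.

Components: v_x = 17.0 cos 72.1° = 5.225 m/s, v_y = 17.0 sin 72.1° = 16.18 m/s.
Time of flight (same landing height): t = 2 v_y / g = 2 × 16.18 / 10 = 3.236 s.
Range: R = v_x · t = 5.225 × 3.236 = 16.9 m.

16.9 m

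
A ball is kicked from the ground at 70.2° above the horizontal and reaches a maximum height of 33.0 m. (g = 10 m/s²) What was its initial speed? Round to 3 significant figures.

At maximum height v_y = 0, so (v₀ sin θ)² = 2 g H.
v₀ sin 70.2° = √(2 × 10 × 33.0) = 25.69 m/s.
v₀ = 25.69 / sin 70.2° = 25.69 / 0.9409 = 27.3 m/s.

27.3 m/s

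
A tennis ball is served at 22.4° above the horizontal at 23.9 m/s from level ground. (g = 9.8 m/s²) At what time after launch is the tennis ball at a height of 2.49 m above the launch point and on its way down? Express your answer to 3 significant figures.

1.53 s

v_y0 = 23.9 sin 22.4° = 9.108 m/s.
Set y = v_y0 t − ½ g t² = 2.49: 4.900 t² − 9.108 t + 2.49 = 0.
t = [9.108 ± √(82.96 − 48.80)] / 9.8 = (9.108 ± 5.845) / 9.8, giving t = 0.333 s or t = 1.53 s.
On the way down corresponds to the larger root: t = 1.53 s.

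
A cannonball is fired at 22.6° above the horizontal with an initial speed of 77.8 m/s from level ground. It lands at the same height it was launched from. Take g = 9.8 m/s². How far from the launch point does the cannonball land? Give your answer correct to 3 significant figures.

438 m

Components: v_x = 77.8 cos 22.6° = 71.83 m/s, v_y = 77.8 sin 22.6° = 29.90 m/s.
Time of flight (same landing height): t = 2 v_y / g = 2 × 29.90 / 9.8 = 6.102 s.
Range: R = v_x · t = 71.83 × 6.102 = 438 m.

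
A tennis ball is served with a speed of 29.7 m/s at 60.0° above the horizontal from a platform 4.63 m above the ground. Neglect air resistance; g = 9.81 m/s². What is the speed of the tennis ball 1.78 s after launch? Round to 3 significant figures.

v_x = 29.7 cos 60.0° = 14.85 m/s (constant).
v_y(t) = 29.7 sin 60.0° − g t = 25.72 − 9.81 × 1.78 = 8.258 m/s.
Speed = √(v_x² + v_y²) = √(220.5 + 68.19) = 17.0 m/s.

17.0 m/s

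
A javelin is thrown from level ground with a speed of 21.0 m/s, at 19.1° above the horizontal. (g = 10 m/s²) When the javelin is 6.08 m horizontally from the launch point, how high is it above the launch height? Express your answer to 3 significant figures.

v_x = 21.0 cos 19.1° = 19.84 m/s, v_y0 = 21.0 sin 19.1° = 6.872 m/s.
Time to reach x = 6.08 m: t = x / v_x = 6.08 / 19.84 = 0.3065 s.
y = v_y0 t − ½ g t² = 6.872×0.3065 − 5.000×0.3065² = 1.64 m.

1.64 m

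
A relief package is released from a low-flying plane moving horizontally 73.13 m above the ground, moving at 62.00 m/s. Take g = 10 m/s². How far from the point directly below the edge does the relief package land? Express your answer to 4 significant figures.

237.1 m

Initial vertical velocity is zero, so the fall time comes from h = ½ g t²: t = √(2 × 73.13 / 10) = 3.8244 s.
Horizontal motion is uniform at 62.00 m/s, so x = 62.00 × 3.8244 = 237.1 m.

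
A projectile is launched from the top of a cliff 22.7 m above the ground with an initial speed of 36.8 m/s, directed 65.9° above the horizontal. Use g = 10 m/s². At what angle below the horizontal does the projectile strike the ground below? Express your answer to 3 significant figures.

69.3°

v_x = 36.8 cos 65.9° = 15.03 m/s.
At impact |v_y| = √(v_y0² + 2 g h) = √(33.59² + 2×10×22.7) = 39.78 m/s.
Angle below horizontal = arctan(|v_y| / v_x) = arctan(39.78 / 15.03) = 69.3°.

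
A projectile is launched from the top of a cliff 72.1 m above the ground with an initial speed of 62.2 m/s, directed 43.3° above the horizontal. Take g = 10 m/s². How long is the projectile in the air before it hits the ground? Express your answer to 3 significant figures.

Vertical component: v_y = 62.2 sin 43.3° = 42.66 m/s.
Taking up as positive with launch at y = 72.1 m, landing at y = 0: 0 = 72.1 + 42.66 t − ½(10) t².
Solving 5.000 t² − 42.66 t − 72.1 = 0 gives t = [42.66 + √(42.66² + 4·5.000·72.1)] / 10.00 = 9.98 s.

9.98 s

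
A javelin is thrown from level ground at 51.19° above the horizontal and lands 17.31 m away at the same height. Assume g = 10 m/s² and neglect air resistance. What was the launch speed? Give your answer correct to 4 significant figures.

On level ground, R = v₀² sin(2θ) / g, so v₀ = √(R g / sin 2θ).
sin(2 × 51.19°) = 0.9767.
v₀ = √(17.31 × 10 / 0.9767) = √177.23 = 13.31 m/s.

13.31 m/s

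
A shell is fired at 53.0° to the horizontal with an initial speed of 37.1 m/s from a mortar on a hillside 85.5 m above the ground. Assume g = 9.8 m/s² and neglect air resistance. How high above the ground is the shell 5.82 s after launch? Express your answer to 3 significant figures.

92.0 m

v_y0 = 37.1 sin 53.0° = 29.63 m/s.
y(t) = 85.5 + v_y0 t − ½ g t² = 85.5 + 29.63×5.82 − ½×9.8×5.82² = 92.0 m.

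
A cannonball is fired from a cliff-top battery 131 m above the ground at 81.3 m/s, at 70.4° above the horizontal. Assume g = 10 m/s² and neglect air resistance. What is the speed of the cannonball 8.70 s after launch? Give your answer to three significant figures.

v_x = 81.3 cos 70.4° = 27.27 m/s (constant).
v_y(t) = 81.3 sin 70.4° − g t = 76.59 − 10 × 8.70 = -10.41 m/s.
Speed = √(v_x² + v_y²) = √(743.7 + 108.4) = 29.2 m/s.

29.2 m/s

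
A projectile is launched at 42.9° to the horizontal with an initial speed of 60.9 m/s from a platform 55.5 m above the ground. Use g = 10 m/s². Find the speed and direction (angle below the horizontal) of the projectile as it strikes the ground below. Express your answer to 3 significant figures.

69.4 m/s at 50.0° below the horizontal

v_x = 60.9 cos 42.9° = 44.61 m/s (constant).
|v_y| at impact = √((41.46)² + 2×10×55.5) = 53.19 m/s.
Speed = √(44.61² + 53.19²) = 69.4 m/s; angle = arctan(53.19/44.61) = 50.0° below horizontal.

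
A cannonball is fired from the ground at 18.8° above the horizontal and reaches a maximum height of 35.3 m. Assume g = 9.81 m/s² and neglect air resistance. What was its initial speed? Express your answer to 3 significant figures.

At maximum height v_y = 0, so (v₀ sin θ)² = 2 g H.
v₀ sin 18.8° = √(2 × 9.81 × 35.3) = 26.32 m/s.
v₀ = 26.32 / sin 18.8° = 26.32 / 0.3223 = 81.7 m/s.

81.7 m/s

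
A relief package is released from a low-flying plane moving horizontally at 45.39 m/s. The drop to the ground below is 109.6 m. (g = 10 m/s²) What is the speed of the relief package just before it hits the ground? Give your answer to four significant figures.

Fall time: t = √(2 × 109.6 / 10) = 4.6819 s.
At impact: v_x = 45.39 m/s (unchanged), v_y = g t = 10 × 4.6819 = 46.819 m/s.
Speed = √(v_x² + v_y²) = √(2060.3 + 2192.0) = 65.21 m/s.

65.21 m/s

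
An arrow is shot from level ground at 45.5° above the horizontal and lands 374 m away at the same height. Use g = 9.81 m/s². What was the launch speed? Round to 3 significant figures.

On level ground, R = v₀² sin(2θ) / g, so v₀ = √(R g / sin 2θ).
sin(2 × 45.5°) = 0.9998.
v₀ = √(374 × 9.81 / 0.9998) = √3670 = 60.6 m/s.

60.6 m/s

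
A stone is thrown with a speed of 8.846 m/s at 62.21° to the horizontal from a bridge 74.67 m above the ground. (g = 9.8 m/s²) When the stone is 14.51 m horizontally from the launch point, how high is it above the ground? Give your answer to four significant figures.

41.55 m

v_x = 8.846 cos 62.21° = 4.1243 m/s, v_y0 = 8.846 sin 62.21° = 7.8257 m/s.
Time to reach x = 14.51 m: t = x / v_x = 14.51 / 4.1243 = 3.5182 s.
y = 74.67 + v_y0 t − ½ g t² = 74.67 + 7.8257×3.5182 − 4.900×3.5182² = 41.55 m.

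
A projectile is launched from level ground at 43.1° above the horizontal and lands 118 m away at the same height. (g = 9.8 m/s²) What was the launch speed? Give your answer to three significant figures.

34.0 m/s

On level ground, R = v₀² sin(2θ) / g, so v₀ = √(R g / sin 2θ).
sin(2 × 43.1°) = 0.9978.
v₀ = √(118 × 9.8 / 0.9978) = √1159 = 34.0 m/s.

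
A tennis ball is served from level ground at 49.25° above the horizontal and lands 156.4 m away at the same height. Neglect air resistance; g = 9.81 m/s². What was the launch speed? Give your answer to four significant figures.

39.39 m/s

On level ground, R = v₀² sin(2θ) / g, so v₀ = √(R g / sin 2θ).
sin(2 × 49.25°) = 0.9890.
v₀ = √(156.4 × 9.81 / 0.9890) = √1551.3 = 39.39 m/s.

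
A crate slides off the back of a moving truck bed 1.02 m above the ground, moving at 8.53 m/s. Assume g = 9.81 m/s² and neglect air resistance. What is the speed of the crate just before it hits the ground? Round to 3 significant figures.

9.63 m/s

Fall time: t = √(2 × 1.02 / 9.81) = 0.4560 s.
At impact: v_x = 8.53 m/s (unchanged), v_y = g t = 9.81 × 0.4560 = 4.473 m/s.
Speed = √(v_x² + v_y²) = √(72.76 + 20.01) = 9.63 m/s.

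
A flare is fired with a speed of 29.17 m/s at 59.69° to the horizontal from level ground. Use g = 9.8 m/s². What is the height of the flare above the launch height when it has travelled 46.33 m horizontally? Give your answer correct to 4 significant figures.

30.72 m

v_x = 29.17 cos 59.69° = 14.721 m/s, v_y0 = 29.17 sin 59.69° = 25.183 m/s.
Time to reach x = 46.33 m: t = x / v_x = 46.33 / 14.721 = 3.1472 s.
y = v_y0 t − ½ g t² = 25.183×3.1472 − 4.900×3.1472² = 30.72 m.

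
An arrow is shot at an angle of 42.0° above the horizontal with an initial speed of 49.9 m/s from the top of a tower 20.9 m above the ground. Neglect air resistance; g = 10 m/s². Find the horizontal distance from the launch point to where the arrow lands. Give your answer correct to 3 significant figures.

Components: v_x = 49.9 cos 42.0° = 37.08 m/s, v_y = 49.9 sin 42.0° = 33.39 m/s.
Vertical: 0 = 20.9 + 33.39 t − ½(10) t² ⇒ 5.000 t² − 33.39 t − 20.9 = 0.
t = [33.39 + √(1115 + 418.0)] / 10.00 = 7.254 s.
Horizontal: R = v_x · t = 37.08 × 7.254 = 269 m.

269 m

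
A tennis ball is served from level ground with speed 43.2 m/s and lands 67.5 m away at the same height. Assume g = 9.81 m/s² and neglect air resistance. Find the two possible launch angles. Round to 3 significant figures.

10.4° and 79.6°

Level-ground range: R = v₀² sin(2θ)/g ⇒ sin 2θ = R g / v₀² = 67.5×9.81/43.2² = 0.3548.
2θ = arcsin(0.3548) = 20.78° or 180° − 20.78° = 159.22°.
So θ = 10.4° or θ = 79.6°.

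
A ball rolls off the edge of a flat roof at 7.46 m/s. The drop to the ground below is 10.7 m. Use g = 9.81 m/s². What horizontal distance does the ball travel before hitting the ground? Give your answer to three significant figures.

Initial vertical velocity is zero, so the fall time comes from h = ½ g t²: t = √(2 × 10.7 / 9.81) = 1.477 s.
Horizontal motion is uniform at 7.46 m/s, so x = 7.46 × 1.477 = 11.0 m.

11.0 m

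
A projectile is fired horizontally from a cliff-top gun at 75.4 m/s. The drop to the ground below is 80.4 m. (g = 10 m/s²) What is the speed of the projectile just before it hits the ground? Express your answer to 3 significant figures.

85.4 m/s

Fall time: t = √(2 × 80.4 / 10) = 4.010 s.
At impact: v_x = 75.4 m/s (unchanged), v_y = g t = 10 × 4.010 = 40.10 m/s.
Speed = √(v_x² + v_y²) = √(5685 + 1608) = 85.4 m/s.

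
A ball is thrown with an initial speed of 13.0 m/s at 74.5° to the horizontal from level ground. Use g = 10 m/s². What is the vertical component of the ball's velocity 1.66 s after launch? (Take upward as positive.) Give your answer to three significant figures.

-4.07 m/s

Initial vertical component: v_y0 = 13.0 sin 74.5° = 12.53 m/s.
v_y(t) = v_y0 − g t = 12.53 − 10 × 1.66 = -4.07 m/s.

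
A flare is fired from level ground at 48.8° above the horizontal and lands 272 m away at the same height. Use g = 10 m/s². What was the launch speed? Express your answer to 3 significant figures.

52.4 m/s

On level ground, R = v₀² sin(2θ) / g, so v₀ = √(R g / sin 2θ).
sin(2 × 48.8°) = 0.9912.
v₀ = √(272 × 10 / 0.9912) = √2744 = 52.4 m/s.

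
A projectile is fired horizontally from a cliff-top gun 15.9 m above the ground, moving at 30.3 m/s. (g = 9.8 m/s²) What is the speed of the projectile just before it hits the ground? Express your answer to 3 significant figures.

35.1 m/s

Fall time: t = √(2 × 15.9 / 9.8) = 1.801 s.
At impact: v_x = 30.3 m/s (unchanged), v_y = g t = 9.8 × 1.801 = 17.65 m/s.
Speed = √(v_x² + v_y²) = √(918.1 + 311.5) = 35.1 m/s.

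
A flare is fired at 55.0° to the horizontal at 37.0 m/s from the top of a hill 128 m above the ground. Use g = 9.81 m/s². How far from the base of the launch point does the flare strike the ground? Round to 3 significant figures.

Components: v_x = 37.0 cos 55.0° = 21.22 m/s, v_y = 37.0 sin 55.0° = 30.31 m/s.
Vertical: 0 = 128 + 30.31 t − ½(9.81) t² ⇒ 4.905 t² − 30.31 t − 128 = 0.
t = [30.31 + √(918.7 + 2511)] / 9.810 = 9.059 s.
Horizontal: R = v_x · t = 21.22 × 9.059 = 192 m.

192 m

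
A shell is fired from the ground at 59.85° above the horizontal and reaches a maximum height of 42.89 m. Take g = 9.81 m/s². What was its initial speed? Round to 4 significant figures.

33.55 m/s

At maximum height v_y = 0, so (v₀ sin θ)² = 2 g H.
v₀ sin 59.85° = √(2 × 9.81 × 42.89) = 29.009 m/s.
v₀ = 29.009 / sin 59.85° = 29.009 / 0.8647 = 33.55 m/s.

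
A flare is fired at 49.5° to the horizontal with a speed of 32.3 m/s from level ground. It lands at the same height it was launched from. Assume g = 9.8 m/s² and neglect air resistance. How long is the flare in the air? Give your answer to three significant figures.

Vertical component: v_y = 32.3 sin 49.5° = 24.56 m/s.
For a projectile landing at launch height, time of flight is t = 2 v_y / g = 2 × 24.56 / 9.8 = 5.01 s.

5.01 s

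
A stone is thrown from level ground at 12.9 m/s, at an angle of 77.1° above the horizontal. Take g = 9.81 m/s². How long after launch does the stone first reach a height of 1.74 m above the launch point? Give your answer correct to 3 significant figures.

0.147 s

v_y0 = 12.9 sin 77.1° = 12.57 m/s.
Set y = v_y0 t − ½ g t² = 1.74: 4.905 t² − 12.57 t + 1.74 = 0.
t = [12.57 ± √(158.0 − 34.14)] / 9.81 = (12.57 ± 11.13) / 9.81, giving t = 0.147 s or t = 2.42 s.
The stone is on the way up at the first time, so t = 0.147 s.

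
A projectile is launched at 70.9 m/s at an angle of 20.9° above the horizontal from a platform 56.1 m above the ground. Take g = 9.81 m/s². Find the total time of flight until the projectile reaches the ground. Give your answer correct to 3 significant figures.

6.83 s

Vertical component: v_y = 70.9 sin 20.9° = 25.29 m/s.
Taking up as positive with launch at y = 56.1 m, landing at y = 0: 0 = 56.1 + 25.29 t − ½(9.81) t².
Solving 4.905 t² − 25.29 t − 56.1 = 0 gives t = [25.29 + √(25.29² + 4·4.905·56.1)] / 9.810 = 6.83 s.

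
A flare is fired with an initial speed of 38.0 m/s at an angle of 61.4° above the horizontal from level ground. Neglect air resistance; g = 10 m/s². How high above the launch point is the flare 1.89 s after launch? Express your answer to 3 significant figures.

v_y0 = 38.0 sin 61.4° = 33.36 m/s.
y(t) = v_y0 t − ½ g t² = 33.36×1.89 − 5.000×1.89² = 45.2 m.

45.2 m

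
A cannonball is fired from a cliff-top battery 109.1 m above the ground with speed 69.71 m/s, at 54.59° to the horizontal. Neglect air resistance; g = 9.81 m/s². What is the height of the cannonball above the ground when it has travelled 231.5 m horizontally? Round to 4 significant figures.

273.6 m

v_x = 69.71 cos 54.59° = 40.392 m/s, v_y0 = 69.71 sin 54.59° = 56.816 m/s.
Time to reach x = 231.5 m: t = x / v_x = 231.5 / 40.392 = 5.7313 s.
y = 109.1 + v_y0 t − ½ g t² = 109.1 + 56.816×5.7313 − 4.905×5.7313² = 273.6 m.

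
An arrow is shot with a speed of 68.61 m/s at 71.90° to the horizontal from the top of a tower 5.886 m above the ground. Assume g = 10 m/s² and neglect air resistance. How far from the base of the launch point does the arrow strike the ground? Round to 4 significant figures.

Components: v_x = 68.61 cos 71.90° = 21.316 m/s, v_y = 68.61 sin 71.90° = 65.215 m/s.
Vertical: 0 = 5.886 + 65.215 t − ½(10) t² ⇒ 5.000 t² − 65.215 t − 5.886 = 0.
t = [65.215 + √(4253.0 + 117.72)] / 10.00 = 13.133 s.
Horizontal: R = v_x · t = 21.316 × 13.133 = 279.9 m.

279.9 m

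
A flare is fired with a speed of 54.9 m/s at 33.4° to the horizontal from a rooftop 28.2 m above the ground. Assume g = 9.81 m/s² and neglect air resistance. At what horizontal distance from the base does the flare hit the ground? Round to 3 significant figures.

Components: v_x = 54.9 cos 33.4° = 45.83 m/s, v_y = 54.9 sin 33.4° = 30.22 m/s.
Vertical: 0 = 28.2 + 30.22 t − ½(9.81) t² ⇒ 4.905 t² − 30.22 t − 28.2 = 0.
t = [30.22 + √(913.2 + 553.3)] / 9.810 = 6.984 s.
Horizontal: R = v_x · t = 45.83 × 6.984 = 320 m.

320 m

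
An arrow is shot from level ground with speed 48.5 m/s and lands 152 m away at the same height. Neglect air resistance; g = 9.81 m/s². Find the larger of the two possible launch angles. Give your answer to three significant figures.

70.3°

Level-ground range: R = v₀² sin(2θ)/g ⇒ sin 2θ = R g / v₀² = 152×9.81/48.5² = 0.6339.
2θ = arcsin(0.6339) = 39.34° or 180° − 39.34° = 140.66°.
So θ = 19.7° or θ = 70.3°.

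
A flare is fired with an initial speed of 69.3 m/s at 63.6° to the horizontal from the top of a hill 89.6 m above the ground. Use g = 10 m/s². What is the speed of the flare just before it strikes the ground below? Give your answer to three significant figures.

v_x = 69.3 cos 63.6° = 30.81 m/s is unchanged throughout.
For the vertical component, v_y² = v_y0² + 2 g h = (62.07)² + 2×10×89.6 = 5645, so |v_y| = 75.13 m/s.
Impact speed = √(v_x² + v_y²) = √(949.3 + 5645) = 81.2 m/s.

81.2 m/s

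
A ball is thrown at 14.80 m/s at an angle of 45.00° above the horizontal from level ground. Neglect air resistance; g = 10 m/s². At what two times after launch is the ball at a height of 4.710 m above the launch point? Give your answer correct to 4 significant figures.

0.6551 s and 1.438 s

v_y0 = 14.80 sin 45.00° = 10.465 m/s.
Set y = v_y0 t − ½ g t² = 4.710: 5.000 t² − 10.465 t + 4.710 = 0.
t = [10.465 ± √(109.52 − 94.200)] / 10 = (10.465 ± 3.9141) / 10, giving t = 0.6551 s or t = 1.438 s.
So the ball is at 4.710 m at t = 0.6551 s (rising) and t = 1.438 s (falling).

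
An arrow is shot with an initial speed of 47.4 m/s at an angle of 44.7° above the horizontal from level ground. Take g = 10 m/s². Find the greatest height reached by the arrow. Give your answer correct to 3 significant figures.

Vertical component of launch velocity: v_y = 47.4 sin 44.7° = 33.34 m/s.
At the highest point the vertical velocity is zero, so v_y² = 2 g h_max.
h_max = (33.34)² / (2 × 10) = 1112 / 20.00 = 55.6 m.

55.6 m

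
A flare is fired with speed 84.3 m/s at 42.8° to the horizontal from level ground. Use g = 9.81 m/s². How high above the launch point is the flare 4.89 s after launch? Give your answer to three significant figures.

v_y0 = 84.3 sin 42.8° = 57.28 m/s.
y(t) = v_y0 t − ½ g t² = 57.28×4.89 − 4.905×4.89² = 163 m.

163 m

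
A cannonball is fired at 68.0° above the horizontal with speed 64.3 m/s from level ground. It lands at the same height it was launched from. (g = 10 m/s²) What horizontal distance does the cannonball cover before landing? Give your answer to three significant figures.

For level ground, R = v₀² sin(2θ) / g.
sin(2 × 68.0°) = sin 136.0° = 0.6947.
R = (64.3)² × 0.6947 / 10 = 287 m.

287 m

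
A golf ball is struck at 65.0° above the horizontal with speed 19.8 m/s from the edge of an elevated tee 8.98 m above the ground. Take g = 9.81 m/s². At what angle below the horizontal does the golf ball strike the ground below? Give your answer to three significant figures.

v_x = 19.8 cos 65.0° = 8.368 m/s.
At impact |v_y| = √(v_y0² + 2 g h) = √(17.94² + 2×9.81×8.98) = 22.32 m/s.
Angle below horizontal = arctan(|v_y| / v_x) = arctan(22.32 / 8.368) = 69.4°.

69.4°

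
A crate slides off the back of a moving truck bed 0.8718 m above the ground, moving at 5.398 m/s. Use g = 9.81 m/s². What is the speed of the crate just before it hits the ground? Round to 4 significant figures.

6.800 m/s

Fall time: t = √(2 × 0.8718 / 9.81) = 0.42159 s.
At impact: v_x = 5.398 m/s (unchanged), v_y = g t = 9.81 × 0.42159 = 4.1358 m/s.
Speed = √(v_x² + v_y²) = √(29.138 + 17.105) = 6.800 m/s.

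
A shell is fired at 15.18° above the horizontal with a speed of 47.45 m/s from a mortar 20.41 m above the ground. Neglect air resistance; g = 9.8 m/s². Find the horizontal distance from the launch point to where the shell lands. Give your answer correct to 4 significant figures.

Components: v_x = 47.45 cos 15.18° = 45.794 m/s, v_y = 47.45 sin 15.18° = 12.425 m/s.
Vertical: 0 = 20.41 + 12.425 t − ½(9.8) t² ⇒ 4.900 t² − 12.425 t − 20.41 = 0.
t = [12.425 + √(154.38 + 400.04)] / 9.800 = 3.6705 s.
Horizontal: R = v_x · t = 45.794 × 3.6705 = 168.1 m.

168.1 m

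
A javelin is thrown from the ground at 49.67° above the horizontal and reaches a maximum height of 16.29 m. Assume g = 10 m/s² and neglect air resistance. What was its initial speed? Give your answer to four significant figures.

At maximum height v_y = 0, so (v₀ sin θ)² = 2 g H.
v₀ sin 49.67° = √(2 × 10 × 16.29) = 18.050 m/s.
v₀ = 18.050 / sin 49.67° = 18.050 / 0.7623 = 23.68 m/s.

23.68 m/s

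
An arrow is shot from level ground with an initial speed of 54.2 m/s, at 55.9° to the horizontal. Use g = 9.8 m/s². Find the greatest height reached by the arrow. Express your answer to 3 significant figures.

Vertical component of launch velocity: v_y = 54.2 sin 55.9° = 44.88 m/s.
At the highest point the vertical velocity is zero, so v_y² = 2 g h_max.
h_max = (44.88)² / (2 × 9.8) = 2014 / 19.60 = 103 m.

103 m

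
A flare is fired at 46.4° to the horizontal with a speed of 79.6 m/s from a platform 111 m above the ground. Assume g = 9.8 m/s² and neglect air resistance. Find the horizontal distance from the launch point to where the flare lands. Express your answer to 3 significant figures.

738 m

Components: v_x = 79.6 cos 46.4° = 54.89 m/s, v_y = 79.6 sin 46.4° = 57.64 m/s.
Vertical: 0 = 111 + 57.64 t − ½(9.8) t² ⇒ 4.900 t² − 57.64 t − 111 = 0.
t = [57.64 + √(3322 + 2176)] / 9.800 = 13.45 s.
Horizontal: R = v_x · t = 54.89 × 13.45 = 738 m.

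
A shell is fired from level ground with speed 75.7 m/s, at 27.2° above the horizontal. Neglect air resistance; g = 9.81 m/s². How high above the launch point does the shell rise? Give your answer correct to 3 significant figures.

Vertical component of launch velocity: v_y = 75.7 sin 27.2° = 34.60 m/s.
At the highest point the vertical velocity is zero, so v_y² = 2 g h_max.
h_max = (34.60)² / (2 × 9.81) = 1197 / 19.62 = 61.0 m.

61.0 m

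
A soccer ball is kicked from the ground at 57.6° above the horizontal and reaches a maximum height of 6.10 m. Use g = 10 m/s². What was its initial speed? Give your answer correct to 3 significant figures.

13.1 m/s

At maximum height v_y = 0, so (v₀ sin θ)² = 2 g H.
v₀ sin 57.6° = √(2 × 10 × 6.10) = 11.05 m/s.
v₀ = 11.05 / sin 57.6° = 11.05 / 0.8443 = 13.1 m/s.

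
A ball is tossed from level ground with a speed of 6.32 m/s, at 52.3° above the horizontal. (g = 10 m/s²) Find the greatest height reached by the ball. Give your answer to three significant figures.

Vertical component of launch velocity: v_y = 6.32 sin 52.3° = 5.001 m/s.
At the highest point the vertical velocity is zero, so v_y² = 2 g h_max.
h_max = (5.001)² / (2 × 10) = 25.01 / 20.00 = 1.25 m.

1.25 m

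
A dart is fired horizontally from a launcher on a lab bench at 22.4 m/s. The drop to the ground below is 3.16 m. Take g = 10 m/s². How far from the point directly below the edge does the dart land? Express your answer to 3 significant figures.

17.8 m

Initial vertical velocity is zero, so the fall time comes from h = ½ g t²: t = √(2 × 3.16 / 10) = 0.7950 s.
Horizontal motion is uniform at 22.4 m/s, so x = 22.4 × 0.7950 = 17.8 m.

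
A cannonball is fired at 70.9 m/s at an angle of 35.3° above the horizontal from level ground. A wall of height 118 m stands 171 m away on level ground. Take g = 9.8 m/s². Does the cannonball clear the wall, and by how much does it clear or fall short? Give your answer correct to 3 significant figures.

No — it falls 39.7 m short of clearing the wall.

v_x = 70.9 cos 35.3° = 57.86 m/s; v_y0 = 70.9 sin 35.3° = 40.97 m/s.
Time to reach the wall: t = 171 / 57.86 = 2.955 s.
Height at that point: y = 40.97×2.955 − 4.900×2.955² = 78.28 m.
That is 118 − 78.28 = 39.7 m below the top of the wall, so the cannonball does not clear it.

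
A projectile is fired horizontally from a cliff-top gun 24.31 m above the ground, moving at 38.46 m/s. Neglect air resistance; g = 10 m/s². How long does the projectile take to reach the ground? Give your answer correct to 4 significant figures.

The horizontal speed doesn't affect the fall. With v_y0 = 0, h = ½ g t².
t = √(2 × 24.31 / 10) = √4.8620 = 2.205 s.

2.205 s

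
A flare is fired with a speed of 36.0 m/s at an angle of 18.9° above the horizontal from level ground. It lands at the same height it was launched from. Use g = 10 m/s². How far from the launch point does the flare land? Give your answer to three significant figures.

79.4 m

Components: v_x = 36.0 cos 18.9° = 34.06 m/s, v_y = 36.0 sin 18.9° = 11.66 m/s.
Time of flight (same landing height): t = 2 v_y / g = 2 × 11.66 / 10 = 2.332 s.
Range: R = v_x · t = 34.06 × 2.332 = 79.4 m.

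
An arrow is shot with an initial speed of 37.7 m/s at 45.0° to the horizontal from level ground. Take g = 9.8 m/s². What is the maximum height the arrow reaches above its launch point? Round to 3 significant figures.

36.3 m

Vertical component of launch velocity: v_y = 37.7 sin 45.0° = 26.66 m/s.
At the highest point the vertical velocity is zero, so v_y² = 2 g h_max.
h_max = (26.66)² / (2 × 9.8) = 710.8 / 19.60 = 36.3 m.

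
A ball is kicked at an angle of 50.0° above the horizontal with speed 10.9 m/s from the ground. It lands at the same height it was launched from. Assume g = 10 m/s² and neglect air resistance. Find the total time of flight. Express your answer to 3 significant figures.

1.67 s

Vertical component: v_y = 10.9 sin 50.0° = 8.350 m/s.
For a projectile landing at launch height, time of flight is t = 2 v_y / g = 2 × 8.350 / 10 = 1.67 s.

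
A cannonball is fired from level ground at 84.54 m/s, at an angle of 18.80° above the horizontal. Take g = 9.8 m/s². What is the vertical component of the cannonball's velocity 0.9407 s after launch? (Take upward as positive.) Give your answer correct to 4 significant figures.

18.03 m/s

Initial vertical component: v_y0 = 84.54 sin 18.80° = 27.244 m/s.
v_y(t) = v_y0 − g t = 27.244 − 9.8 × 0.9407 = 18.03 m/s.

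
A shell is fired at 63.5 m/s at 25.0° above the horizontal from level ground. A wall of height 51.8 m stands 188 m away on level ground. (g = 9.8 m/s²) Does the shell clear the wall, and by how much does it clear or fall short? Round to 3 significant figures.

v_x = 63.5 cos 25.0° = 57.55 m/s; v_y0 = 63.5 sin 25.0° = 26.84 m/s.
Time to reach the wall: t = 188 / 57.55 = 3.267 s.
Height at that point: y = 26.84×3.267 − 4.900×3.267² = 35.39 m.
That is 51.8 − 35.39 = 16.4 m below the top of the wall, so the shell does not clear it.

No — it falls 16.4 m short of clearing the wall.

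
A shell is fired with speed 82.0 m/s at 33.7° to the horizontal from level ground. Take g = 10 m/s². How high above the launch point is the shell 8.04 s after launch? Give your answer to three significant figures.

v_y0 = 82.0 sin 33.7° = 45.50 m/s.
y(t) = v_y0 t − ½ g t² = 45.50×8.04 − 5.000×8.04² = 42.6 m.

42.6 m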